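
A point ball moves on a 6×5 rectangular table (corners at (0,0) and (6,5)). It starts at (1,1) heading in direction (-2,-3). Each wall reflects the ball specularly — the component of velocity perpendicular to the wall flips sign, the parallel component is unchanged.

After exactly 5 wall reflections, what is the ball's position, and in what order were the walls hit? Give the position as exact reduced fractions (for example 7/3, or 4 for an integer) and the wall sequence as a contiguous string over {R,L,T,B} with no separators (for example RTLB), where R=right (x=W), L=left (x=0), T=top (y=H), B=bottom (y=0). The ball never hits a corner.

1. t=1/3 → B at (1/3,0); v=(-2,3)
2. t=1/6 → L at (0,1/2); v=(2,3)
3. t=3/2 → T at (3,5); v=(2,-3)
4. t=3/2 → R at (6,1/2); v=(-2,-3)
5. t=1/6 → B at (17/3,0); v=(-2,3)

Final position: (17/3,0)
Wall sequence: BLTRB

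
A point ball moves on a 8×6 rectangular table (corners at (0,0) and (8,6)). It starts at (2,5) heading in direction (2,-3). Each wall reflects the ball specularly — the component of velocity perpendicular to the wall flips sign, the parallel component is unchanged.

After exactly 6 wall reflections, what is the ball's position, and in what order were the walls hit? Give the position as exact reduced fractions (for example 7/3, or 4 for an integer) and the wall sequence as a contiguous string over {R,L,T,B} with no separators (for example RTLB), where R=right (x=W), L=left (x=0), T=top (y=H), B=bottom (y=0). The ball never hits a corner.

Final position: (4/3,6)
Wall sequence: BRTBLT

1. t=5/3 → B at (16/3,0); v=(2,3)
2. t=4/3 → R at (8,4); v=(-2,3)
3. t=2/3 → T at (20/3,6); v=(-2,-3)
4. t=2 → B at (8/3,0); v=(-2,3)
5. t=4/3 → L at (0,4); v=(2,3)
6. t=2/3 → T at (4/3,6); v=(2,-3)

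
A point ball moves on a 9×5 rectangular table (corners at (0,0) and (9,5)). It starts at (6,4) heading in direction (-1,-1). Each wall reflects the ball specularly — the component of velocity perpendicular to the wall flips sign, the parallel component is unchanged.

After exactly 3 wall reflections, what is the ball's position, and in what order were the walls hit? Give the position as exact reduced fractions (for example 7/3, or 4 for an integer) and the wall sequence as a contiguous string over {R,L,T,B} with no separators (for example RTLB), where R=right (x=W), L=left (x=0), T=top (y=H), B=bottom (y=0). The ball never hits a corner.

1. t=4 → B at (2,0); v=(-1,1)
2. t=2 → L at (0,2); v=(1,1)
3. t=3 → T at (3,5); v=(1,-1)

Final position: (3,5)
Wall sequence: BLT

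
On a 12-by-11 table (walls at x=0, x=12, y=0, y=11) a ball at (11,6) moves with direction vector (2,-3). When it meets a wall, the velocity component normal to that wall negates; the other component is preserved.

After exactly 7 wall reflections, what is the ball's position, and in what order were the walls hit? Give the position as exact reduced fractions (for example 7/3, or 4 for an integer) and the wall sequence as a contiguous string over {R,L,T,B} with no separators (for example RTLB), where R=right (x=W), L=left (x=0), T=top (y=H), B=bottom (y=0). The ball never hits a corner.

Final position: (11,11)
Wall sequence: RBTLBRT

1. t=1/2 → R at (12,9/2); v=(-2,-3)
2. t=3/2 → B at (9,0); v=(-2,3)
3. t=11/3 → T at (5/3,11); v=(-2,-3)
4. t=5/6 → L at (0,17/2); v=(2,-3)
5. t=17/6 → B at (17/3,0); v=(2,3)
6. t=19/6 → R at (12,19/2); v=(-2,3)
7. t=1/2 → T at (11,11); v=(-2,-3)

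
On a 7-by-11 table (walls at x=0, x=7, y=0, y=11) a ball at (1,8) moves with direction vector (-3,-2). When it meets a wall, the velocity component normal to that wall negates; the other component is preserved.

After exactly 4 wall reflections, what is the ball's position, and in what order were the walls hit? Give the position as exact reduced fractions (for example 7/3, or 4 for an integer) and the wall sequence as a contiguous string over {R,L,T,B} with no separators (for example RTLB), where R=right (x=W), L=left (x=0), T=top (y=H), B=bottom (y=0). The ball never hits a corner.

1. t=1/3 → L at (0,22/3); v=(3,-2)
2. t=7/3 → R at (7,8/3); v=(-3,-2)
3. t=4/3 → B at (3,0); v=(-3,2)
4. t=1 → L at (0,2); v=(3,2)

Final position: (0,2)
Wall sequence: LRBL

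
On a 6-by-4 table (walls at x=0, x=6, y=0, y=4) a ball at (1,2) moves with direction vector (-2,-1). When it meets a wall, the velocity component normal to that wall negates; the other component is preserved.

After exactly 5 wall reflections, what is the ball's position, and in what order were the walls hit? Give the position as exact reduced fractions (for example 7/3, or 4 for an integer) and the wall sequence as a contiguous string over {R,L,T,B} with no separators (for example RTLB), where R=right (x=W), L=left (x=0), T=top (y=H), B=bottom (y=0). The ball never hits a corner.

1. t=1/2 → L at (0,3/2); v=(2,-1)
2. t=3/2 → B at (3,0); v=(2,1)
3. t=3/2 → R at (6,3/2); v=(-2,1)
4. t=5/2 → T at (1,4); v=(-2,-1)
5. t=1/2 → L at (0,7/2); v=(2,-1)

Final position: (0,7/2)
Wall sequence: LBRTL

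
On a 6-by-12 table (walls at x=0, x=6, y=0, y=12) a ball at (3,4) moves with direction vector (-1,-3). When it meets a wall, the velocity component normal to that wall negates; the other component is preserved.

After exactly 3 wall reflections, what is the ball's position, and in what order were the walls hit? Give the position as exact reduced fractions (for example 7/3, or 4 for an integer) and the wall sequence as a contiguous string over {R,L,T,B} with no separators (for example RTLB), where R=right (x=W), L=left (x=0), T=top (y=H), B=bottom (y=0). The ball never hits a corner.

Final position: (7/3,12)
Wall sequence: BLT

1. t=4/3 → B at (5/3,0); v=(-1,3)
2. t=5/3 → L at (0,5); v=(1,3)
3. t=7/3 → T at (7/3,12); v=(1,-3)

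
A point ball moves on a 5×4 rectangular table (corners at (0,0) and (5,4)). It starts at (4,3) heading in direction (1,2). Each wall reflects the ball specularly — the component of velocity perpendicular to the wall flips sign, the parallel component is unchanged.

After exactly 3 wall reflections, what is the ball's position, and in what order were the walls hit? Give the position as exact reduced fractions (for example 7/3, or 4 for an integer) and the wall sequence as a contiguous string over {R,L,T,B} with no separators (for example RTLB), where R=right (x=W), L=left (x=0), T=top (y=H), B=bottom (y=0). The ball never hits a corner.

Final position: (7/2,0)
Wall sequence: TRB

1. t=1/2 → T at (9/2,4); v=(1,-2)
2. t=1/2 → R at (5,3); v=(-1,-2)
3. t=3/2 → B at (7/2,0); v=(-1,2)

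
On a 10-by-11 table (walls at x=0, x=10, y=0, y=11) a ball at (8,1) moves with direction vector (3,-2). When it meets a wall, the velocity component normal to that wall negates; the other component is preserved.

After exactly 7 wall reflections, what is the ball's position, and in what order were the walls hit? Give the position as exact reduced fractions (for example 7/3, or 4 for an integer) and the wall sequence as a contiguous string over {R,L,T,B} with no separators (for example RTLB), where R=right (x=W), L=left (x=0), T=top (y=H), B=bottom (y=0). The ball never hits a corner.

Final position: (5/2,0)
Wall sequence: BRLTRLB

1. t=1/2 → B at (19/2,0); v=(3,2)
2. t=1/6 → R at (10,1/3); v=(-3,2)
3. t=10/3 → L at (0,7); v=(3,2)
4. t=2 → T at (6,11); v=(3,-2)
5. t=4/3 → R at (10,25/3); v=(-3,-2)
6. t=10/3 → L at (0,5/3); v=(3,-2)
7. t=5/6 → B at (5/2,0); v=(3,2)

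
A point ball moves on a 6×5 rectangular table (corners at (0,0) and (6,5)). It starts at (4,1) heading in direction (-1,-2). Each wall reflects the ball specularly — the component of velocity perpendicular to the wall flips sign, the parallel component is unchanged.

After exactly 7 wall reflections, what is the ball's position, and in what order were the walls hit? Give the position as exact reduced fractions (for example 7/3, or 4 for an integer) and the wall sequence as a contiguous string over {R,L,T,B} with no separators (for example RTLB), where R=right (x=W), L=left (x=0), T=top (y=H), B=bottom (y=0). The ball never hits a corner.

1. t=1/2 → B at (7/2,0); v=(-1,2)
2. t=5/2 → T at (1,5); v=(-1,-2)
3. t=1 → L at (0,3); v=(1,-2)
4. t=3/2 → B at (3/2,0); v=(1,2)
5. t=5/2 → T at (4,5); v=(1,-2)
6. t=2 → R at (6,1); v=(-1,-2)
7. t=1/2 → B at (11/2,0); v=(-1,2)

Final position: (11/2,0)
Wall sequence: BTLBTRB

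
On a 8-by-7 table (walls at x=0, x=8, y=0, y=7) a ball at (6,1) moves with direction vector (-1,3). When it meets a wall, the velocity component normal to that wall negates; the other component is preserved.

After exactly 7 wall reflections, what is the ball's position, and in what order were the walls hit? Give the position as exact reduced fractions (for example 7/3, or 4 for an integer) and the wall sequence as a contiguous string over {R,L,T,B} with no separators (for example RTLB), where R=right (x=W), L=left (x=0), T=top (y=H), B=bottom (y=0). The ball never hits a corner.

1. t=2 → T at (4,7); v=(-1,-3)
2. t=7/3 → B at (5/3,0); v=(-1,3)
3. t=5/3 → L at (0,5); v=(1,3)
4. t=2/3 → T at (2/3,7); v=(1,-3)
5. t=7/3 → B at (3,0); v=(1,3)
6. t=7/3 → T at (16/3,7); v=(1,-3)
7. t=7/3 → B at (23/3,0); v=(1,3)

Final position: (23/3,0)
Wall sequence: TBLTBTB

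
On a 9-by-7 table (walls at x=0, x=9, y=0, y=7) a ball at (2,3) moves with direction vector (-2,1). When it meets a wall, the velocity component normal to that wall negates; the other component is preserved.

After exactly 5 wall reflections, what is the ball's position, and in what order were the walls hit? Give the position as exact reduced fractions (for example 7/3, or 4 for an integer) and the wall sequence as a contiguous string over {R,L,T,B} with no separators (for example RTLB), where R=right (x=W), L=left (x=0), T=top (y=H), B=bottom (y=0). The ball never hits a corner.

1. t=1 → L at (0,4); v=(2,1)
2. t=3 → T at (6,7); v=(2,-1)
3. t=3/2 → R at (9,11/2); v=(-2,-1)
4. t=9/2 → L at (0,1); v=(2,-1)
5. t=1 → B at (2,0); v=(2,1)

Final position: (2,0)
Wall sequence: LTRLB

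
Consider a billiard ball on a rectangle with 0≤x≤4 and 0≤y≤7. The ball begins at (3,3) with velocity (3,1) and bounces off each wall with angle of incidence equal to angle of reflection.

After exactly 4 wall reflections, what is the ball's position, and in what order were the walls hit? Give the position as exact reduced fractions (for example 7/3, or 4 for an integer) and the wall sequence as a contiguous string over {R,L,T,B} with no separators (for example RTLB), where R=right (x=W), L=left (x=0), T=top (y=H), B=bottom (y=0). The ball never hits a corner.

1. t=1/3 → R at (4,10/3); v=(-3,1)
2. t=4/3 → L at (0,14/3); v=(3,1)
3. t=4/3 → R at (4,6); v=(-3,1)
4. t=1 → T at (1,7); v=(-3,-1)

Final position: (1,7)
Wall sequence: RLRT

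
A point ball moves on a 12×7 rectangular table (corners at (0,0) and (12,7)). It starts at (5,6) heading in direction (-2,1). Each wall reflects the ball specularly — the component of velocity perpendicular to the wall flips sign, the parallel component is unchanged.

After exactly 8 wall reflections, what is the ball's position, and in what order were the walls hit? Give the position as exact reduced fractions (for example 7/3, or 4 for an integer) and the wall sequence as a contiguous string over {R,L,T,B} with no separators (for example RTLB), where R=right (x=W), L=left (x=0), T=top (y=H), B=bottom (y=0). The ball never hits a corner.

1. t=1 → T at (3,7); v=(-2,-1)
2. t=3/2 → L at (0,11/2); v=(2,-1)
3. t=11/2 → B at (11,0); v=(2,1)
4. t=1/2 → R at (12,1/2); v=(-2,1)
5. t=6 → L at (0,13/2); v=(2,1)
6. t=1/2 → T at (1,7); v=(2,-1)
7. t=11/2 → R at (12,3/2); v=(-2,-1)
8. t=3/2 → B at (9,0); v=(-2,1)

Final position: (9,0)
Wall sequence: TLBRLTRB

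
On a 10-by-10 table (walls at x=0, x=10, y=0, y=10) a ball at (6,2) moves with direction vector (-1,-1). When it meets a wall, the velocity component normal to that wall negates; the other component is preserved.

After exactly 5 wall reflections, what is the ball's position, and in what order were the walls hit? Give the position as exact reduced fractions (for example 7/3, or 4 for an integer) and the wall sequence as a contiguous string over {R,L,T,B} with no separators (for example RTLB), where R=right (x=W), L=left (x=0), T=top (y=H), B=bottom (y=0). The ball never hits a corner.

Final position: (4,0)
Wall sequence: BLTRB

1. t=2 → B at (4,0); v=(-1,1)
2. t=4 → L at (0,4); v=(1,1)
3. t=6 → T at (6,10); v=(1,-1)
4. t=4 → R at (10,6); v=(-1,-1)
5. t=6 → B at (4,0); v=(-1,1)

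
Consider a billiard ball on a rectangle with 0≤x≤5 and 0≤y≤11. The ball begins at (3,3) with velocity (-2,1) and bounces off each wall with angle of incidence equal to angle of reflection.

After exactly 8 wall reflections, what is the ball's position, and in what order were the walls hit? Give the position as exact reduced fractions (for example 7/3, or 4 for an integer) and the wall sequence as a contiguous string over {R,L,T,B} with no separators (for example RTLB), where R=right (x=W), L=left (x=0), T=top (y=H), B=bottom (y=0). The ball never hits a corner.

1. t=3/2 → L at (0,9/2); v=(2,1)
2. t=5/2 → R at (5,7); v=(-2,1)
3. t=5/2 → L at (0,19/2); v=(2,1)
4. t=3/2 → T at (3,11); v=(2,-1)
5. t=1 → R at (5,10); v=(-2,-1)
6. t=5/2 → L at (0,15/2); v=(2,-1)
7. t=5/2 → R at (5,5); v=(-2,-1)
8. t=5/2 → L at (0,5/2); v=(2,-1)

Final position: (0,5/2)
Wall sequence: LRLTRLRL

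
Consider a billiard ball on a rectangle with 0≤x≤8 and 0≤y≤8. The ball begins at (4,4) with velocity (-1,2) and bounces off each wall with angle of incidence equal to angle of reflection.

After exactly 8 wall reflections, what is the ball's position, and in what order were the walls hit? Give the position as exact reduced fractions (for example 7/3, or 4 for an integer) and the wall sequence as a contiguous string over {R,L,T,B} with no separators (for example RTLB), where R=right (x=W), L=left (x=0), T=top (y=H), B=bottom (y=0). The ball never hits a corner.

Final position: (0,4)
Wall sequence: TLBTRBTL

1. t=2 → T at (2,8); v=(-1,-2)
2. t=2 → L at (0,4); v=(1,-2)
3. t=2 → B at (2,0); v=(1,2)
4. t=4 → T at (6,8); v=(1,-2)
5. t=2 → R at (8,4); v=(-1,-2)
6. t=2 → B at (6,0); v=(-1,2)
7. t=4 → T at (2,8); v=(-1,-2)
8. t=2 → L at (0,4); v=(1,-2)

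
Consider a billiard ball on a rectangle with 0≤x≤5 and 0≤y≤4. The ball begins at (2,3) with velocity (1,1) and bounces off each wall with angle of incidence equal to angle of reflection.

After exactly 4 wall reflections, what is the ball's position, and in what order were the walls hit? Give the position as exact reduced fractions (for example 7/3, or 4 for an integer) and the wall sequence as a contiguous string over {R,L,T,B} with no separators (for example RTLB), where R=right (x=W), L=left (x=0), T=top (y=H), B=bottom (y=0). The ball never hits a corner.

1. t=1 → T at (3,4); v=(1,-1)
2. t=2 → R at (5,2); v=(-1,-1)
3. t=2 → B at (3,0); v=(-1,1)
4. t=3 → L at (0,3); v=(1,1)

Final position: (0,3)
Wall sequence: TRBL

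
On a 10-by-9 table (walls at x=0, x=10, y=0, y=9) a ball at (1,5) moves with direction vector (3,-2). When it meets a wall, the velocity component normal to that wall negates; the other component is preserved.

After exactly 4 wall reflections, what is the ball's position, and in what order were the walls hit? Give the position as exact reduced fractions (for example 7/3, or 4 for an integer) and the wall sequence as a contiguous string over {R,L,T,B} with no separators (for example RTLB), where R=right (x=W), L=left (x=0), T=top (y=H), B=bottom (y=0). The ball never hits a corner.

Final position: (2,9)
Wall sequence: BRLT

1. t=5/2 → B at (17/2,0); v=(3,2)
2. t=1/2 → R at (10,1); v=(-3,2)
3. t=10/3 → L at (0,23/3); v=(3,2)
4. t=2/3 → T at (2,9); v=(3,-2)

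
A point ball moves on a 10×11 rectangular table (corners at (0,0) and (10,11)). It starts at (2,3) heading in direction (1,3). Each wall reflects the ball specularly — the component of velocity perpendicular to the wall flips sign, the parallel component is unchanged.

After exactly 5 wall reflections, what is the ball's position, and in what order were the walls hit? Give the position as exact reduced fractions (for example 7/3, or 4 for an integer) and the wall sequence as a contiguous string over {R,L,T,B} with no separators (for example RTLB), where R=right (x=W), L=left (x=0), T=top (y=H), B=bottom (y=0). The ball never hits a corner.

Final position: (13/3,0)
Wall sequence: TBRTB

1. t=8/3 → T at (14/3,11); v=(1,-3)
2. t=11/3 → B at (25/3,0); v=(1,3)
3. t=5/3 → R at (10,5); v=(-1,3)
4. t=2 → T at (8,11); v=(-1,-3)
5. t=11/3 → B at (13/3,0); v=(-1,3)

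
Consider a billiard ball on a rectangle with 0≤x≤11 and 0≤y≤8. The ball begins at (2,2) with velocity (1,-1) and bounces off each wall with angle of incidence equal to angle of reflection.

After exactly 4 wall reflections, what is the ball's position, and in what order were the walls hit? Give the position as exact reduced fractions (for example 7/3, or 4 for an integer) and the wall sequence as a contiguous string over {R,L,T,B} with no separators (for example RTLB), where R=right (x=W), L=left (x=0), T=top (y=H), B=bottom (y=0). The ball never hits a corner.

Final position: (2,0)
Wall sequence: BRTB

1. t=2 → B at (4,0); v=(1,1)
2. t=7 → R at (11,7); v=(-1,1)
3. t=1 → T at (10,8); v=(-1,-1)
4. t=8 → B at (2,0); v=(-1,1)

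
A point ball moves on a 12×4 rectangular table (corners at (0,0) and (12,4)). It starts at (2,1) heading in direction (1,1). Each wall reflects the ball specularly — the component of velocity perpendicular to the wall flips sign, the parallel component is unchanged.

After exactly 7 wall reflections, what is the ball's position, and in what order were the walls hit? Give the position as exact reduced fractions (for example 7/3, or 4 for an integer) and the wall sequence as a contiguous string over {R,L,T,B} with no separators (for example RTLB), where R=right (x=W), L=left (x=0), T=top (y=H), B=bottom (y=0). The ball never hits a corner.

Final position: (0,1)
Wall sequence: TBRTBTL

1. t=3 → T at (5,4); v=(1,-1)
2. t=4 → B at (9,0); v=(1,1)
3. t=3 → R at (12,3); v=(-1,1)
4. t=1 → T at (11,4); v=(-1,-1)
5. t=4 → B at (7,0); v=(-1,1)
6. t=4 → T at (3,4); v=(-1,-1)
7. t=3 → L at (0,1); v=(1,-1)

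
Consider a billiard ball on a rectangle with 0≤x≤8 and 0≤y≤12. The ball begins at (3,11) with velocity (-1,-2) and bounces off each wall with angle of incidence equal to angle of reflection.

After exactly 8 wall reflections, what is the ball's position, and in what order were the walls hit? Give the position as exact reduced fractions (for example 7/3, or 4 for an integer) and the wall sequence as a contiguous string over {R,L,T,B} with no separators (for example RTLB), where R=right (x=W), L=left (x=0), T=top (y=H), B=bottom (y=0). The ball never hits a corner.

1. t=3 → L at (0,5); v=(1,-2)
2. t=5/2 → B at (5/2,0); v=(1,2)
3. t=11/2 → R at (8,11); v=(-1,2)
4. t=1/2 → T at (15/2,12); v=(-1,-2)
5. t=6 → B at (3/2,0); v=(-1,2)
6. t=3/2 → L at (0,3); v=(1,2)
7. t=9/2 → T at (9/2,12); v=(1,-2)
8. t=7/2 → R at (8,5); v=(-1,-2)

Final position: (8,5)
Wall sequence: LBRTBLTR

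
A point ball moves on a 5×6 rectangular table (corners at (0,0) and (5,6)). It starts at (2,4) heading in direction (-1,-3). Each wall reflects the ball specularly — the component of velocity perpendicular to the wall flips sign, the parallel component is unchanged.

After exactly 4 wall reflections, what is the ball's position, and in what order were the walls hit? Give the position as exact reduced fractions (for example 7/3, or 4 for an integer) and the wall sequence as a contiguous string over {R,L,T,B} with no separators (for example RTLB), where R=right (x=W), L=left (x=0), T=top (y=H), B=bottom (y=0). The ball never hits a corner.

Final position: (10/3,0)
Wall sequence: BLTB

1. t=4/3 → B at (2/3,0); v=(-1,3)
2. t=2/3 → L at (0,2); v=(1,3)
3. t=4/3 → T at (4/3,6); v=(1,-3)
4. t=2 → B at (10/3,0); v=(1,3)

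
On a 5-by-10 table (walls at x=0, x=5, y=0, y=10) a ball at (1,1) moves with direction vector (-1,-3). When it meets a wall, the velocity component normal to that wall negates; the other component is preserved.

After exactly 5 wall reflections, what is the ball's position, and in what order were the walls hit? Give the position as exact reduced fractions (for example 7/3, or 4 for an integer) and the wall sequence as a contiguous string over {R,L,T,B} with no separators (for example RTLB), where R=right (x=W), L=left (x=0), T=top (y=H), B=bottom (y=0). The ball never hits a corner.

Final position: (4,0)
Wall sequence: BLTRB

1. t=1/3 → B at (2/3,0); v=(-1,3)
2. t=2/3 → L at (0,2); v=(1,3)
3. t=8/3 → T at (8/3,10); v=(1,-3)
4. t=7/3 → R at (5,3); v=(-1,-3)
5. t=1 → B at (4,0); v=(-1,3)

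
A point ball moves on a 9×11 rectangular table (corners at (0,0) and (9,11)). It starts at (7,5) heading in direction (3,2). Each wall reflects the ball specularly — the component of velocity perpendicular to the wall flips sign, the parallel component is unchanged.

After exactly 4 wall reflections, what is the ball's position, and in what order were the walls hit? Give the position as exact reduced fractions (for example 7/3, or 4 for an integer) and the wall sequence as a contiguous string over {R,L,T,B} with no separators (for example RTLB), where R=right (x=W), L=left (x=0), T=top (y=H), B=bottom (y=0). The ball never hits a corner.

Final position: (9,11/3)
Wall sequence: RTLR

1. t=2/3 → R at (9,19/3); v=(-3,2)
2. t=7/3 → T at (2,11); v=(-3,-2)
3. t=2/3 → L at (0,29/3); v=(3,-2)
4. t=3 → R at (9,11/3); v=(-3,-2)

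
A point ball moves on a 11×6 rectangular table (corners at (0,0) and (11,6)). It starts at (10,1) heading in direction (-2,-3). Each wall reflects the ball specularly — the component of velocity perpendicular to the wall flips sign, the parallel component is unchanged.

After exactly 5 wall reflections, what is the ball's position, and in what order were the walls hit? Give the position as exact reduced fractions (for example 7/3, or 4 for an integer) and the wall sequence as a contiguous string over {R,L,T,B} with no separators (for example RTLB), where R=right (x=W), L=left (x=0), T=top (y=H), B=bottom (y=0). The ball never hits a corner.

Final position: (8/3,6)
Wall sequence: BTBLT

1. t=1/3 → B at (28/3,0); v=(-2,3)
2. t=2 → T at (16/3,6); v=(-2,-3)
3. t=2 → B at (4/3,0); v=(-2,3)
4. t=2/3 → L at (0,2); v=(2,3)
5. t=4/3 → T at (8/3,6); v=(2,-3)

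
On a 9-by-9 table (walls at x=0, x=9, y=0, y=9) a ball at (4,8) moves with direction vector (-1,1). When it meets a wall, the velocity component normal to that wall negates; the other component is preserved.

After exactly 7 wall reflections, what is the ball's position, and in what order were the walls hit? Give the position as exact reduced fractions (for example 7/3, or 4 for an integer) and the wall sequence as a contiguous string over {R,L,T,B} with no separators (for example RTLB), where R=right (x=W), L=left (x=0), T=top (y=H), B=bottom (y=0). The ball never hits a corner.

Final position: (6,0)
Wall sequence: TLBRTLB

1. t=1 → T at (3,9); v=(-1,-1)
2. t=3 → L at (0,6); v=(1,-1)
3. t=6 → B at (6,0); v=(1,1)
4. t=3 → R at (9,3); v=(-1,1)
5. t=6 → T at (3,9); v=(-1,-1)
6. t=3 → L at (0,6); v=(1,-1)
7. t=6 → B at (6,0); v=(1,1)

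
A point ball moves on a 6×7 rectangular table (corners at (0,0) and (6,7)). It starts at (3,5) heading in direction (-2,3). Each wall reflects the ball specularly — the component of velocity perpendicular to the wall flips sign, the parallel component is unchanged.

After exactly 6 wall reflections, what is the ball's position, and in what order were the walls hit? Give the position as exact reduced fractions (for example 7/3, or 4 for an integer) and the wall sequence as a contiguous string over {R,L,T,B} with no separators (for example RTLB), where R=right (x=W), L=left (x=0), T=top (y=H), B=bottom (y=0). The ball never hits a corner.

1. t=2/3 → T at (5/3,7); v=(-2,-3)
2. t=5/6 → L at (0,9/2); v=(2,-3)
3. t=3/2 → B at (3,0); v=(2,3)
4. t=3/2 → R at (6,9/2); v=(-2,3)
5. t=5/6 → T at (13/3,7); v=(-2,-3)
6. t=13/6 → L at (0,1/2); v=(2,-3)

Final position: (0,1/2)
Wall sequence: TLBRTL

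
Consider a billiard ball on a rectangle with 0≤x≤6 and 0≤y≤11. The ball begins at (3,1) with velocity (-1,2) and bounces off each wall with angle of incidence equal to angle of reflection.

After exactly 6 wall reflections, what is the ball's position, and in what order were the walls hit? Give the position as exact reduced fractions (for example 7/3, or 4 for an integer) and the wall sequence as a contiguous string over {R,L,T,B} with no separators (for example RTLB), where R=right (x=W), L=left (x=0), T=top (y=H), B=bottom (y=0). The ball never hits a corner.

Final position: (1,11)
Wall sequence: LTRBLT

1. t=3 → L at (0,7); v=(1,2)
2. t=2 → T at (2,11); v=(1,-2)
3. t=4 → R at (6,3); v=(-1,-2)
4. t=3/2 → B at (9/2,0); v=(-1,2)
5. t=9/2 → L at (0,9); v=(1,2)
6. t=1 → T at (1,11); v=(1,-2)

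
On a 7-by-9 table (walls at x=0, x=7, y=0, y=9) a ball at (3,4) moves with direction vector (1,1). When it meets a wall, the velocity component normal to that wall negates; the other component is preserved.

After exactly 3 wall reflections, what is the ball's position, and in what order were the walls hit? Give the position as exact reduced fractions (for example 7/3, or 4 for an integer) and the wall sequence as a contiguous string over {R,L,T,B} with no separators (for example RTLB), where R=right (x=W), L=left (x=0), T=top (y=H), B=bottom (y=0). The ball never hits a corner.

Final position: (0,3)
Wall sequence: RTL

1. t=4 → R at (7,8); v=(-1,1)
2. t=1 → T at (6,9); v=(-1,-1)
3. t=6 → L at (0,3); v=(1,-1)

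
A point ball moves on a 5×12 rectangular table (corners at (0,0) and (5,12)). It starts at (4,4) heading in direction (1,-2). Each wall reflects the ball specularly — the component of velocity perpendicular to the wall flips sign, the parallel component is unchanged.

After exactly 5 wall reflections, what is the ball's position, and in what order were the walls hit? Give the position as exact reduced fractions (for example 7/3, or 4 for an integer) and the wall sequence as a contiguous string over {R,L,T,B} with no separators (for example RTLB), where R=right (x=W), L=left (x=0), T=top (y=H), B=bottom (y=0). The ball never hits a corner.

Final position: (5,6)
Wall sequence: RBLTR

1. t=1 → R at (5,2); v=(-1,-2)
2. t=1 → B at (4,0); v=(-1,2)
3. t=4 → L at (0,8); v=(1,2)
4. t=2 → T at (2,12); v=(1,-2)
5. t=3 → R at (5,6); v=(-1,-2)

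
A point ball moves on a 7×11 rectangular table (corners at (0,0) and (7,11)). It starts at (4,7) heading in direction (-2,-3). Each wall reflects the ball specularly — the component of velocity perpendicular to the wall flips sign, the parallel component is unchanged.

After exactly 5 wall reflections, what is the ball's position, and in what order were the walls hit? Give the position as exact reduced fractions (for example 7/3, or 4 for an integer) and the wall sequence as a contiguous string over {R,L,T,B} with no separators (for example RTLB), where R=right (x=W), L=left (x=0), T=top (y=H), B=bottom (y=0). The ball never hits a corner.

Final position: (0,2)
Wall sequence: LBRTL

1. t=2 → L at (0,1); v=(2,-3)
2. t=1/3 → B at (2/3,0); v=(2,3)
3. t=19/6 → R at (7,19/2); v=(-2,3)
4. t=1/2 → T at (6,11); v=(-2,-3)
5. t=3 → L at (0,2); v=(2,-3)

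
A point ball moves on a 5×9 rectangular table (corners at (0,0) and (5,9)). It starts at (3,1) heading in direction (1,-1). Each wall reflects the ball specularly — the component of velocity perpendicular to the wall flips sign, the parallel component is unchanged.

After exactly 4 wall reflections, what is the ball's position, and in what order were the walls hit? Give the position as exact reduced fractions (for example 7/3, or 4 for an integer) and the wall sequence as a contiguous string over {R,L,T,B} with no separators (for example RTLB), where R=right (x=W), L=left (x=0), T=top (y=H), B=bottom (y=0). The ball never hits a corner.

1. t=1 → B at (4,0); v=(1,1)
2. t=1 → R at (5,1); v=(-1,1)
3. t=5 → L at (0,6); v=(1,1)
4. t=3 → T at (3,9); v=(1,-1)

Final position: (3,9)
Wall sequence: BRLT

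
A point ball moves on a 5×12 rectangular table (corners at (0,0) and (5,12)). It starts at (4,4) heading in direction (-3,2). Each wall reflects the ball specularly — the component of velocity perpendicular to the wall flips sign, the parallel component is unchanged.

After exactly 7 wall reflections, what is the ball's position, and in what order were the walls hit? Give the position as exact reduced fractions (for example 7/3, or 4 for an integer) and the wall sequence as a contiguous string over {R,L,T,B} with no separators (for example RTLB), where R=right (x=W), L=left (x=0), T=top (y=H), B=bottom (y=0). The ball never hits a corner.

1. t=4/3 → L at (0,20/3); v=(3,2)
2. t=5/3 → R at (5,10); v=(-3,2)
3. t=1 → T at (2,12); v=(-3,-2)
4. t=2/3 → L at (0,32/3); v=(3,-2)
5. t=5/3 → R at (5,22/3); v=(-3,-2)
6. t=5/3 → L at (0,4); v=(3,-2)
7. t=5/3 → R at (5,2/3); v=(-3,-2)

Final position: (5,2/3)
Wall sequence: LRTLRLR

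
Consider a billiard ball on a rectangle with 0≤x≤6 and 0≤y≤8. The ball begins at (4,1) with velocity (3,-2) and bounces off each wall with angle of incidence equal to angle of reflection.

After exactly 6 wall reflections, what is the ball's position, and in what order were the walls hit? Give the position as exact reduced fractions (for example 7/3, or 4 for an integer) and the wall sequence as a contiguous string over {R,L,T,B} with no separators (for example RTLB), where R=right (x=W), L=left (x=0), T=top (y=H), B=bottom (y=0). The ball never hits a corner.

1. t=1/2 → B at (11/2,0); v=(3,2)
2. t=1/6 → R at (6,1/3); v=(-3,2)
3. t=2 → L at (0,13/3); v=(3,2)
4. t=11/6 → T at (11/2,8); v=(3,-2)
5. t=1/6 → R at (6,23/3); v=(-3,-2)
6. t=2 → L at (0,11/3); v=(3,-2)

Final position: (0,11/3)
Wall sequence: BRLTRL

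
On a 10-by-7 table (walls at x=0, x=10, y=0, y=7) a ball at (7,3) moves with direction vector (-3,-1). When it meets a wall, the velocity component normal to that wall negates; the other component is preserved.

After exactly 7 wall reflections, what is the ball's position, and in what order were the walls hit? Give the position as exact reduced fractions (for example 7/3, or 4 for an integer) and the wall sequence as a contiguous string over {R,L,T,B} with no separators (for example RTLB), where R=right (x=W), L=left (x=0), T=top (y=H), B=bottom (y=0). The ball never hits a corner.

Final position: (0,4/3)
Wall sequence: LBRLTRL

1. t=7/3 → L at (0,2/3); v=(3,-1)
2. t=2/3 → B at (2,0); v=(3,1)
3. t=8/3 → R at (10,8/3); v=(-3,1)
4. t=10/3 → L at (0,6); v=(3,1)
5. t=1 → T at (3,7); v=(3,-1)
6. t=7/3 → R at (10,14/3); v=(-3,-1)
7. t=10/3 → L at (0,4/3); v=(3,-1)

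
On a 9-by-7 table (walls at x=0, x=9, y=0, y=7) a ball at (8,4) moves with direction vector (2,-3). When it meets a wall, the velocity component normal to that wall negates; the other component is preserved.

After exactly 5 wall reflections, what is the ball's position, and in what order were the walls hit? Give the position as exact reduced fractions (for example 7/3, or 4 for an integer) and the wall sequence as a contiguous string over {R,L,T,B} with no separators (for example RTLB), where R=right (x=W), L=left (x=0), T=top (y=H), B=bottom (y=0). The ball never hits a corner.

Final position: (2,0)
Wall sequence: RBTLB

1. t=1/2 → R at (9,5/2); v=(-2,-3)
2. t=5/6 → B at (22/3,0); v=(-2,3)
3. t=7/3 → T at (8/3,7); v=(-2,-3)
4. t=4/3 → L at (0,3); v=(2,-3)
5. t=1 → B at (2,0); v=(2,3)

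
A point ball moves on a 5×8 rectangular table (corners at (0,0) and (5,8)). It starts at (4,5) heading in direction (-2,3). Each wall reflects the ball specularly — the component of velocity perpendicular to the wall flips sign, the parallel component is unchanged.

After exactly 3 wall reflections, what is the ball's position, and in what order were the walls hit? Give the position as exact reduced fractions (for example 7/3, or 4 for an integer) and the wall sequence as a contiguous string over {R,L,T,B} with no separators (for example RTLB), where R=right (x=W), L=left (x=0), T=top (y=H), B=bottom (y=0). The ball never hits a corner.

Final position: (10/3,0)
Wall sequence: TLB

1. t=1 → T at (2,8); v=(-2,-3)
2. t=1 → L at (0,5); v=(2,-3)
3. t=5/3 → B at (10/3,0); v=(2,3)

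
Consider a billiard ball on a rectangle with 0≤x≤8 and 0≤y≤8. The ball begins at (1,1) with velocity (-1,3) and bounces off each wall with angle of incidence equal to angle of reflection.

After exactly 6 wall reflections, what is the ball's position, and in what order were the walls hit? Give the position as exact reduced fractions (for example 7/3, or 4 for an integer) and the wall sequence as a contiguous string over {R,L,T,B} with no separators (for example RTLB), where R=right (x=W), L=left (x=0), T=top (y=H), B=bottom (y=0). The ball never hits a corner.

1. t=1 → L at (0,4); v=(1,3)
2. t=4/3 → T at (4/3,8); v=(1,-3)
3. t=8/3 → B at (4,0); v=(1,3)
4. t=8/3 → T at (20/3,8); v=(1,-3)
5. t=4/3 → R at (8,4); v=(-1,-3)
6. t=4/3 → B at (20/3,0); v=(-1,3)

Final position: (20/3,0)
Wall sequence: LTBTRB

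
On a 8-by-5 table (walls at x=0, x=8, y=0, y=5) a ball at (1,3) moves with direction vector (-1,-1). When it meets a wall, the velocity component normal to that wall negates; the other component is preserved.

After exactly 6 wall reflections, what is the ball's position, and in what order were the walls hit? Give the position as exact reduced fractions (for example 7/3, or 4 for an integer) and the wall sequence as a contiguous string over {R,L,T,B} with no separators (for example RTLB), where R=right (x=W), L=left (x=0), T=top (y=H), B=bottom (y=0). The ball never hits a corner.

1. t=1 → L at (0,2); v=(1,-1)
2. t=2 → B at (2,0); v=(1,1)
3. t=5 → T at (7,5); v=(1,-1)
4. t=1 → R at (8,4); v=(-1,-1)
5. t=4 → B at (4,0); v=(-1,1)
6. t=4 → L at (0,4); v=(1,1)

Final position: (0,4)
Wall sequence: LBTRBL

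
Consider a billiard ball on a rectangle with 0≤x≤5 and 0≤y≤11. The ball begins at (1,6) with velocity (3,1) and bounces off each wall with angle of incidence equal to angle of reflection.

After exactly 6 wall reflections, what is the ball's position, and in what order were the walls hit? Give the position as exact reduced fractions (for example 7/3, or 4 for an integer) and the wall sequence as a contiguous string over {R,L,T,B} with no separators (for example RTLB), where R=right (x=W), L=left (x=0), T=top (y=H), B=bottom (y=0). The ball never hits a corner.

1. t=4/3 → R at (5,22/3); v=(-3,1)
2. t=5/3 → L at (0,9); v=(3,1)
3. t=5/3 → R at (5,32/3); v=(-3,1)
4. t=1/3 → T at (4,11); v=(-3,-1)
5. t=4/3 → L at (0,29/3); v=(3,-1)
6. t=5/3 → R at (5,8); v=(-3,-1)

Final position: (5,8)
Wall sequence: RLRTLR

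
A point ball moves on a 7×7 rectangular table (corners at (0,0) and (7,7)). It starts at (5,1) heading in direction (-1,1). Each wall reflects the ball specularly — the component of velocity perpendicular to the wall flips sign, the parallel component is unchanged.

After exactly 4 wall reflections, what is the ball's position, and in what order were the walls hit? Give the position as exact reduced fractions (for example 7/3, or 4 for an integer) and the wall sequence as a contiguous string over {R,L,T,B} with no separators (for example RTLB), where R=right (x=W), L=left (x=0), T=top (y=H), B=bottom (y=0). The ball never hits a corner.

Final position: (6,0)
Wall sequence: LTRB

1. t=5 → L at (0,6); v=(1,1)
2. t=1 → T at (1,7); v=(1,-1)
3. t=6 → R at (7,1); v=(-1,-1)
4. t=1 → B at (6,0); v=(-1,1)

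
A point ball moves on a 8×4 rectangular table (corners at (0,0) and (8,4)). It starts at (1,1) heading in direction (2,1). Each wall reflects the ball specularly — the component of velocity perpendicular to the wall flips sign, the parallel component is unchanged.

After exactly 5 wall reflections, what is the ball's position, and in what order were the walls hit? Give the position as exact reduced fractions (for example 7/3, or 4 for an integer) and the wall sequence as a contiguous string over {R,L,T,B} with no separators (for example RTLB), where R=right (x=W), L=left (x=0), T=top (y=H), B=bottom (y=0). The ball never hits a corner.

1. t=3 → T at (7,4); v=(2,-1)
2. t=1/2 → R at (8,7/2); v=(-2,-1)
3. t=7/2 → B at (1,0); v=(-2,1)
4. t=1/2 → L at (0,1/2); v=(2,1)
5. t=7/2 → T at (7,4); v=(2,-1)

Final position: (7,4)
Wall sequence: TRBLT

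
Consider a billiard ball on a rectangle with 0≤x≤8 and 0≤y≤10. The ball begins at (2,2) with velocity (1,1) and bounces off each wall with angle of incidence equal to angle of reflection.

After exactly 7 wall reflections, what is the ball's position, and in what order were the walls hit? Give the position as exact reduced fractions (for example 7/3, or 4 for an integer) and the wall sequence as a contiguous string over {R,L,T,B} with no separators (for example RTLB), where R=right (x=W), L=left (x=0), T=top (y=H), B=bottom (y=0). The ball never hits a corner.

1. t=6 → R at (8,8); v=(-1,1)
2. t=2 → T at (6,10); v=(-1,-1)
3. t=6 → L at (0,4); v=(1,-1)
4. t=4 → B at (4,0); v=(1,1)
5. t=4 → R at (8,4); v=(-1,1)
6. t=6 → T at (2,10); v=(-1,-1)
7. t=2 → L at (0,8); v=(1,-1)

Final position: (0,8)
Wall sequence: RTLBRTL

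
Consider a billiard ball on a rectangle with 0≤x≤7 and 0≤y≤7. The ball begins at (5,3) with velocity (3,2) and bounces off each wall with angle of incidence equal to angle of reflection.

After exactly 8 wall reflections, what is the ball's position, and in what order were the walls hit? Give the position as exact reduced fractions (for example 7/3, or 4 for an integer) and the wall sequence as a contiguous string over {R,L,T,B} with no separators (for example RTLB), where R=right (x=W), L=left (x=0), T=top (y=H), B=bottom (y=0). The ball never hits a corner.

1. t=2/3 → R at (7,13/3); v=(-3,2)
2. t=4/3 → T at (3,7); v=(-3,-2)
3. t=1 → L at (0,5); v=(3,-2)
4. t=7/3 → R at (7,1/3); v=(-3,-2)
5. t=1/6 → B at (13/2,0); v=(-3,2)
6. t=13/6 → L at (0,13/3); v=(3,2)
7. t=4/3 → T at (4,7); v=(3,-2)
8. t=1 → R at (7,5); v=(-3,-2)

Final position: (7,5)
Wall sequence: RTLRBLTR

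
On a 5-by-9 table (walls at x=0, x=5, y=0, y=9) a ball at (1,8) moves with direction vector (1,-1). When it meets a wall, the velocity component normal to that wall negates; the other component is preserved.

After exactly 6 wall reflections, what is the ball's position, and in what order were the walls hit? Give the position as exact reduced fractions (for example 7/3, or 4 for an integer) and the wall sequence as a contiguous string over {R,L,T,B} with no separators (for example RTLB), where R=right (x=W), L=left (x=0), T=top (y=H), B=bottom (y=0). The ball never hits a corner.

1. t=4 → R at (5,4); v=(-1,-1)
2. t=4 → B at (1,0); v=(-1,1)
3. t=1 → L at (0,1); v=(1,1)
4. t=5 → R at (5,6); v=(-1,1)
5. t=3 → T at (2,9); v=(-1,-1)
6. t=2 → L at (0,7); v=(1,-1)

Final position: (0,7)
Wall sequence: RBLRTL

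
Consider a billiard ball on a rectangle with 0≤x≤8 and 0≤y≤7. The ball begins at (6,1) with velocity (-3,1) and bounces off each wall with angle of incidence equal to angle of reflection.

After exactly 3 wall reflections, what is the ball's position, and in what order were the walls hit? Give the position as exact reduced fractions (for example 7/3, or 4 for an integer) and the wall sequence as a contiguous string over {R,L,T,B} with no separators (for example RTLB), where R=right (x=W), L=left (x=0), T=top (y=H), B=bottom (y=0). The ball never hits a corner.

Final position: (4,7)
Wall sequence: LRT

1. t=2 → L at (0,3); v=(3,1)
2. t=8/3 → R at (8,17/3); v=(-3,1)
3. t=4/3 → T at (4,7); v=(-3,-1)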